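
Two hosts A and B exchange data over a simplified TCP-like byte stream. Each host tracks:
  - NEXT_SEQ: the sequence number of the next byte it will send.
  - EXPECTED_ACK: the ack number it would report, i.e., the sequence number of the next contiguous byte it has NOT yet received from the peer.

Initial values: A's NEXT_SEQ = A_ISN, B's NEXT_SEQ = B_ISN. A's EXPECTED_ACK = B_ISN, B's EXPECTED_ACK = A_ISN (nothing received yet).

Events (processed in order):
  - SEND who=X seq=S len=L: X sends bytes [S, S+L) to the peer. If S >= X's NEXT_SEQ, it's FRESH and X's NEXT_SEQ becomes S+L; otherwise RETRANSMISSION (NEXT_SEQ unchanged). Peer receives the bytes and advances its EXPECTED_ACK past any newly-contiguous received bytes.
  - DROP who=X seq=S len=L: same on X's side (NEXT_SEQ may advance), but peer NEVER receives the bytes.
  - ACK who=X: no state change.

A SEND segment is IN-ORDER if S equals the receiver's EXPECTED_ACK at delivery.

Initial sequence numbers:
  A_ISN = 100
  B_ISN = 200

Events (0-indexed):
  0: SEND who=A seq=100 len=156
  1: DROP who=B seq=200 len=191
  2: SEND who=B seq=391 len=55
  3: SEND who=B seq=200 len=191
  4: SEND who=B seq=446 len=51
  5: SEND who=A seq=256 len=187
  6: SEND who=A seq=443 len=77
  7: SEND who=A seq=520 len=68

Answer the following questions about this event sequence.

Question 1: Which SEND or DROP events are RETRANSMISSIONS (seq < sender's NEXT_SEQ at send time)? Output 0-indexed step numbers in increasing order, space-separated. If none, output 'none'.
Step 0: SEND seq=100 -> fresh
Step 1: DROP seq=200 -> fresh
Step 2: SEND seq=391 -> fresh
Step 3: SEND seq=200 -> retransmit
Step 4: SEND seq=446 -> fresh
Step 5: SEND seq=256 -> fresh
Step 6: SEND seq=443 -> fresh
Step 7: SEND seq=520 -> fresh

Answer: 3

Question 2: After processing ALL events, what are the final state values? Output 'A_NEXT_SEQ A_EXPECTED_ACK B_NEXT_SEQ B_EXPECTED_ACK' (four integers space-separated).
Answer: 588 497 497 588

Derivation:
After event 0: A_seq=256 A_ack=200 B_seq=200 B_ack=256
After event 1: A_seq=256 A_ack=200 B_seq=391 B_ack=256
After event 2: A_seq=256 A_ack=200 B_seq=446 B_ack=256
After event 3: A_seq=256 A_ack=446 B_seq=446 B_ack=256
After event 4: A_seq=256 A_ack=497 B_seq=497 B_ack=256
After event 5: A_seq=443 A_ack=497 B_seq=497 B_ack=443
After event 6: A_seq=520 A_ack=497 B_seq=497 B_ack=520
After event 7: A_seq=588 A_ack=497 B_seq=497 B_ack=588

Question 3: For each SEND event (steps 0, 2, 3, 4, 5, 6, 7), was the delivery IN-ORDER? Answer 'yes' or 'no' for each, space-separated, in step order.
Answer: yes no yes yes yes yes yes

Derivation:
Step 0: SEND seq=100 -> in-order
Step 2: SEND seq=391 -> out-of-order
Step 3: SEND seq=200 -> in-order
Step 4: SEND seq=446 -> in-order
Step 5: SEND seq=256 -> in-order
Step 6: SEND seq=443 -> in-order
Step 7: SEND seq=520 -> in-order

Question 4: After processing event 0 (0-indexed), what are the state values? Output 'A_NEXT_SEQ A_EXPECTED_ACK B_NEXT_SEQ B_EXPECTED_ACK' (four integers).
After event 0: A_seq=256 A_ack=200 B_seq=200 B_ack=256

256 200 200 256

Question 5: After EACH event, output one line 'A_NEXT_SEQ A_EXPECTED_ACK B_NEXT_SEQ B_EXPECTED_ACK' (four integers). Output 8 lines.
256 200 200 256
256 200 391 256
256 200 446 256
256 446 446 256
256 497 497 256
443 497 497 443
520 497 497 520
588 497 497 588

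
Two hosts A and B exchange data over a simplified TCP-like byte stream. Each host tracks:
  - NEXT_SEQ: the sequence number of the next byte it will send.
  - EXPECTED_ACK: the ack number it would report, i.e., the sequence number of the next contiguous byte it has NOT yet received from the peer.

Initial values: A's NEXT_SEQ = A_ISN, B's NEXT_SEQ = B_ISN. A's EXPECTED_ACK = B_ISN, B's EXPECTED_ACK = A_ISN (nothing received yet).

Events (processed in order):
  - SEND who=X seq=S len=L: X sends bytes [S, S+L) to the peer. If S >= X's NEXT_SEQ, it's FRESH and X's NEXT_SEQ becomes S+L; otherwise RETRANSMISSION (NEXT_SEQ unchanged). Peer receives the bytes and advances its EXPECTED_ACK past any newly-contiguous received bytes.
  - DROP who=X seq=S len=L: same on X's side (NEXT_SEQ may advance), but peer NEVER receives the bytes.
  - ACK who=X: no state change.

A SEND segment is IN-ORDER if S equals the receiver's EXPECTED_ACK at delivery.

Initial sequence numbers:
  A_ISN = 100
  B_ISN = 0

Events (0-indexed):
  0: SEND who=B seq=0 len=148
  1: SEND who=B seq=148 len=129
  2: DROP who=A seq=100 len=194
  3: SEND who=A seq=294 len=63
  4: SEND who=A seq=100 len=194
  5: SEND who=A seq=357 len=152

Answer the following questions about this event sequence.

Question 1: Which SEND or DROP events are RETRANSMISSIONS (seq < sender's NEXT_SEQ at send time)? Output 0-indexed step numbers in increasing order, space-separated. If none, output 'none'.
Step 0: SEND seq=0 -> fresh
Step 1: SEND seq=148 -> fresh
Step 2: DROP seq=100 -> fresh
Step 3: SEND seq=294 -> fresh
Step 4: SEND seq=100 -> retransmit
Step 5: SEND seq=357 -> fresh

Answer: 4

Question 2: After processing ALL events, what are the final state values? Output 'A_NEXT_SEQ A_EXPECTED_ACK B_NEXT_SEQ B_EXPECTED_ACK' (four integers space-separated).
After event 0: A_seq=100 A_ack=148 B_seq=148 B_ack=100
After event 1: A_seq=100 A_ack=277 B_seq=277 B_ack=100
After event 2: A_seq=294 A_ack=277 B_seq=277 B_ack=100
After event 3: A_seq=357 A_ack=277 B_seq=277 B_ack=100
After event 4: A_seq=357 A_ack=277 B_seq=277 B_ack=357
After event 5: A_seq=509 A_ack=277 B_seq=277 B_ack=509

Answer: 509 277 277 509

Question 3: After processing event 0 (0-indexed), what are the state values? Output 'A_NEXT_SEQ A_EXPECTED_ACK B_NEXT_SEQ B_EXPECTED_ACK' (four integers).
After event 0: A_seq=100 A_ack=148 B_seq=148 B_ack=100

100 148 148 100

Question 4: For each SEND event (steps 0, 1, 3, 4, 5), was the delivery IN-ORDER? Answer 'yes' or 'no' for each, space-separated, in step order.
Answer: yes yes no yes yes

Derivation:
Step 0: SEND seq=0 -> in-order
Step 1: SEND seq=148 -> in-order
Step 3: SEND seq=294 -> out-of-order
Step 4: SEND seq=100 -> in-order
Step 5: SEND seq=357 -> in-order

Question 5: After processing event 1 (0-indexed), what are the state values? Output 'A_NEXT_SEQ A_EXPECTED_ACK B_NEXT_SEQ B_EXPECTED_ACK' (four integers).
After event 0: A_seq=100 A_ack=148 B_seq=148 B_ack=100
After event 1: A_seq=100 A_ack=277 B_seq=277 B_ack=100

100 277 277 100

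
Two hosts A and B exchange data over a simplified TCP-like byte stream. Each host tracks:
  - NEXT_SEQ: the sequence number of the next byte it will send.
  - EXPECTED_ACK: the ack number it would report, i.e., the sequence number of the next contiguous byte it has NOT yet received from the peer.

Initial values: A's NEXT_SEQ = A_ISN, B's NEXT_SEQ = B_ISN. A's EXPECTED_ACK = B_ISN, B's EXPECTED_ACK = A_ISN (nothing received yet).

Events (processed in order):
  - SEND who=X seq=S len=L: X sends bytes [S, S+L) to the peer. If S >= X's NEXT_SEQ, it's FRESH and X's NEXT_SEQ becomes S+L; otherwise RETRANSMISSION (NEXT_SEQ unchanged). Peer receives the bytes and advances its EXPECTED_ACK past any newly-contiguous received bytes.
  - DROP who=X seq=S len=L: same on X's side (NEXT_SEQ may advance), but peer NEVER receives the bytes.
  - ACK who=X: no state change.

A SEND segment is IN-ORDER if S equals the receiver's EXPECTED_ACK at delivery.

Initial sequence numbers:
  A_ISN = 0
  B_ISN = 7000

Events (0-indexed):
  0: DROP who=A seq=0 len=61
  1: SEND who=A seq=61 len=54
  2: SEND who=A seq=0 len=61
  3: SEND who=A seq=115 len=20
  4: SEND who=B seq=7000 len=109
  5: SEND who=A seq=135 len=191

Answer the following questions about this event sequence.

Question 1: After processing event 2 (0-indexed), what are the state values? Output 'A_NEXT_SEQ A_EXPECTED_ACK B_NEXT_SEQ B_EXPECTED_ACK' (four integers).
After event 0: A_seq=61 A_ack=7000 B_seq=7000 B_ack=0
After event 1: A_seq=115 A_ack=7000 B_seq=7000 B_ack=0
After event 2: A_seq=115 A_ack=7000 B_seq=7000 B_ack=115

115 7000 7000 115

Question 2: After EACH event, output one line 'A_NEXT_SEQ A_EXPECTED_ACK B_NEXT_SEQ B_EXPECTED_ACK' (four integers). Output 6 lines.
61 7000 7000 0
115 7000 7000 0
115 7000 7000 115
135 7000 7000 135
135 7109 7109 135
326 7109 7109 326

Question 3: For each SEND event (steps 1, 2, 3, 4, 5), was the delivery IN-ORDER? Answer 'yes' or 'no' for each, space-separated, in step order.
Step 1: SEND seq=61 -> out-of-order
Step 2: SEND seq=0 -> in-order
Step 3: SEND seq=115 -> in-order
Step 4: SEND seq=7000 -> in-order
Step 5: SEND seq=135 -> in-order

Answer: no yes yes yes yes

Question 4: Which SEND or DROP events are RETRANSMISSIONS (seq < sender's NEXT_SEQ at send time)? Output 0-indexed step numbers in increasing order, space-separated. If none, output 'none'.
Answer: 2

Derivation:
Step 0: DROP seq=0 -> fresh
Step 1: SEND seq=61 -> fresh
Step 2: SEND seq=0 -> retransmit
Step 3: SEND seq=115 -> fresh
Step 4: SEND seq=7000 -> fresh
Step 5: SEND seq=135 -> fresh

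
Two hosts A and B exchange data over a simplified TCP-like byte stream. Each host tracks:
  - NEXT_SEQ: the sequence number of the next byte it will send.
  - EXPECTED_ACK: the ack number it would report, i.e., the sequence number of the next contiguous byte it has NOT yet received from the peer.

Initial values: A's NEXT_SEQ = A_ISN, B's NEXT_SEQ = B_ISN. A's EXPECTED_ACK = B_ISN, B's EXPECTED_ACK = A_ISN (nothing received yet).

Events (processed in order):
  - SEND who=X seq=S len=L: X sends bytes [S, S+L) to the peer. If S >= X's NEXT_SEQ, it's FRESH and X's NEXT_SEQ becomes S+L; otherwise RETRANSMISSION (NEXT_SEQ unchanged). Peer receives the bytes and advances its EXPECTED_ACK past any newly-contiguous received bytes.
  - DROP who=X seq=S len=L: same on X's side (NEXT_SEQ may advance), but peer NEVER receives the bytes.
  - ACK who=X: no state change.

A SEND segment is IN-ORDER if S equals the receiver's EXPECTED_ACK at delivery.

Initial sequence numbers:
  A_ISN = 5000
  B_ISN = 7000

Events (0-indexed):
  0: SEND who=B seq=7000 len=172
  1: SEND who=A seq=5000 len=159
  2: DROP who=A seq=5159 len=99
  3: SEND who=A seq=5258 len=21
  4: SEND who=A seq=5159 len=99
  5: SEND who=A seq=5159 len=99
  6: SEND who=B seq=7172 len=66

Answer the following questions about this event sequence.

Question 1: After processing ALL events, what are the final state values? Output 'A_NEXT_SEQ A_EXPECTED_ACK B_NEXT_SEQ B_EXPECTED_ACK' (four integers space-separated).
After event 0: A_seq=5000 A_ack=7172 B_seq=7172 B_ack=5000
After event 1: A_seq=5159 A_ack=7172 B_seq=7172 B_ack=5159
After event 2: A_seq=5258 A_ack=7172 B_seq=7172 B_ack=5159
After event 3: A_seq=5279 A_ack=7172 B_seq=7172 B_ack=5159
After event 4: A_seq=5279 A_ack=7172 B_seq=7172 B_ack=5279
After event 5: A_seq=5279 A_ack=7172 B_seq=7172 B_ack=5279
After event 6: A_seq=5279 A_ack=7238 B_seq=7238 B_ack=5279

Answer: 5279 7238 7238 5279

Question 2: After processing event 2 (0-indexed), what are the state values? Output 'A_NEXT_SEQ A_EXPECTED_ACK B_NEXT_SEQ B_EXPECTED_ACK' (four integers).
After event 0: A_seq=5000 A_ack=7172 B_seq=7172 B_ack=5000
After event 1: A_seq=5159 A_ack=7172 B_seq=7172 B_ack=5159
After event 2: A_seq=5258 A_ack=7172 B_seq=7172 B_ack=5159

5258 7172 7172 5159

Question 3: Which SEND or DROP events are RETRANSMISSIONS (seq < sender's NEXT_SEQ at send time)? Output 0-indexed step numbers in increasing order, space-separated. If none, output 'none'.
Answer: 4 5

Derivation:
Step 0: SEND seq=7000 -> fresh
Step 1: SEND seq=5000 -> fresh
Step 2: DROP seq=5159 -> fresh
Step 3: SEND seq=5258 -> fresh
Step 4: SEND seq=5159 -> retransmit
Step 5: SEND seq=5159 -> retransmit
Step 6: SEND seq=7172 -> fresh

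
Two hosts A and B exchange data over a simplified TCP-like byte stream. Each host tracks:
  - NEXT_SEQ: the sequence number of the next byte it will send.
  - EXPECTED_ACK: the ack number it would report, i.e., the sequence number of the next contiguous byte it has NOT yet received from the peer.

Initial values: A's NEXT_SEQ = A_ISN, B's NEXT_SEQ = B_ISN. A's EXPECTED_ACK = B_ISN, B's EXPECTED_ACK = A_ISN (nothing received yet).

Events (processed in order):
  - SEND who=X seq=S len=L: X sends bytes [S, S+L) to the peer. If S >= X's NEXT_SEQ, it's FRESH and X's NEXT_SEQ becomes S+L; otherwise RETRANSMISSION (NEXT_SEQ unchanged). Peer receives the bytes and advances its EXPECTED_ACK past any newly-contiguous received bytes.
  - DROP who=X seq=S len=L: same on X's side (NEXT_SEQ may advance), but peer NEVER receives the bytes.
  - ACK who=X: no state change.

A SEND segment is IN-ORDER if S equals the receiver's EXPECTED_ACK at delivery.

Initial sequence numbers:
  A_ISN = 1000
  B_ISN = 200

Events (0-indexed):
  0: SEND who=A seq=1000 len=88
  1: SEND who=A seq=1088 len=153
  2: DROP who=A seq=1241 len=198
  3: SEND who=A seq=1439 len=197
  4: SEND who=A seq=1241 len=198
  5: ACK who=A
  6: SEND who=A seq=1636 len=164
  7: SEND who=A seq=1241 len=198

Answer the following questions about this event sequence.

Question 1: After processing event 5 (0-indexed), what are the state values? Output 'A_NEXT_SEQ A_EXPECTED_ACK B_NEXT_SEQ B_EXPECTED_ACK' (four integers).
After event 0: A_seq=1088 A_ack=200 B_seq=200 B_ack=1088
After event 1: A_seq=1241 A_ack=200 B_seq=200 B_ack=1241
After event 2: A_seq=1439 A_ack=200 B_seq=200 B_ack=1241
After event 3: A_seq=1636 A_ack=200 B_seq=200 B_ack=1241
After event 4: A_seq=1636 A_ack=200 B_seq=200 B_ack=1636
After event 5: A_seq=1636 A_ack=200 B_seq=200 B_ack=1636

1636 200 200 1636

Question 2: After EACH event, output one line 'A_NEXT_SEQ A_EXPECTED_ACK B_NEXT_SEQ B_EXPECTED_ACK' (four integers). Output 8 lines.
1088 200 200 1088
1241 200 200 1241
1439 200 200 1241
1636 200 200 1241
1636 200 200 1636
1636 200 200 1636
1800 200 200 1800
1800 200 200 1800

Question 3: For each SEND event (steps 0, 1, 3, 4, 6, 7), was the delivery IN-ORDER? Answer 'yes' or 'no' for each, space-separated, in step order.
Step 0: SEND seq=1000 -> in-order
Step 1: SEND seq=1088 -> in-order
Step 3: SEND seq=1439 -> out-of-order
Step 4: SEND seq=1241 -> in-order
Step 6: SEND seq=1636 -> in-order
Step 7: SEND seq=1241 -> out-of-order

Answer: yes yes no yes yes no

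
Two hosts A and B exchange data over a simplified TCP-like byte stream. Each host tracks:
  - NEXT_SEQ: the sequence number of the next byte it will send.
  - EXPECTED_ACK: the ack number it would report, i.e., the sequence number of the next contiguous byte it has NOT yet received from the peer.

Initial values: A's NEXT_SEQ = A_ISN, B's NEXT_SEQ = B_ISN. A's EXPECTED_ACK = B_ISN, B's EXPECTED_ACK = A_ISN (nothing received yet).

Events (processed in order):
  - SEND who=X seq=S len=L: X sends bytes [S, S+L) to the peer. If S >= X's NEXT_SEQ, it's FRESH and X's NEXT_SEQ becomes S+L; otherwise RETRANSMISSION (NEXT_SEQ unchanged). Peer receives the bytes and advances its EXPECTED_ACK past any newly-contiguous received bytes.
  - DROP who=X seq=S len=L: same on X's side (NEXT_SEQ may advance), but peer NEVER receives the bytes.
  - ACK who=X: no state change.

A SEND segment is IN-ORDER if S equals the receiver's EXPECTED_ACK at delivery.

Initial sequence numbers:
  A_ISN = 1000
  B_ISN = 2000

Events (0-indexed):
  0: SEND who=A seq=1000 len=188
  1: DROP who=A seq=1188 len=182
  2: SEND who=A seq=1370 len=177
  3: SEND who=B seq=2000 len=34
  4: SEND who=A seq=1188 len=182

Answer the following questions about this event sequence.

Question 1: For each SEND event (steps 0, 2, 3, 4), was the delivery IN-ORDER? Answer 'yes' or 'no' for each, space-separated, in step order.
Step 0: SEND seq=1000 -> in-order
Step 2: SEND seq=1370 -> out-of-order
Step 3: SEND seq=2000 -> in-order
Step 4: SEND seq=1188 -> in-order

Answer: yes no yes yes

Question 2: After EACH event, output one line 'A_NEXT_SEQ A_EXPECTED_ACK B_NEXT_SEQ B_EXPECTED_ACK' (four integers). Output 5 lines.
1188 2000 2000 1188
1370 2000 2000 1188
1547 2000 2000 1188
1547 2034 2034 1188
1547 2034 2034 1547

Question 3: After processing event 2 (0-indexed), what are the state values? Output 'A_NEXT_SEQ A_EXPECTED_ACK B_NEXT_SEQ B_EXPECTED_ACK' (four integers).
After event 0: A_seq=1188 A_ack=2000 B_seq=2000 B_ack=1188
After event 1: A_seq=1370 A_ack=2000 B_seq=2000 B_ack=1188
After event 2: A_seq=1547 A_ack=2000 B_seq=2000 B_ack=1188

1547 2000 2000 1188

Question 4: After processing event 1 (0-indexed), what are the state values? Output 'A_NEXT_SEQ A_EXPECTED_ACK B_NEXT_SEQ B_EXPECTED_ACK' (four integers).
After event 0: A_seq=1188 A_ack=2000 B_seq=2000 B_ack=1188
After event 1: A_seq=1370 A_ack=2000 B_seq=2000 B_ack=1188

1370 2000 2000 1188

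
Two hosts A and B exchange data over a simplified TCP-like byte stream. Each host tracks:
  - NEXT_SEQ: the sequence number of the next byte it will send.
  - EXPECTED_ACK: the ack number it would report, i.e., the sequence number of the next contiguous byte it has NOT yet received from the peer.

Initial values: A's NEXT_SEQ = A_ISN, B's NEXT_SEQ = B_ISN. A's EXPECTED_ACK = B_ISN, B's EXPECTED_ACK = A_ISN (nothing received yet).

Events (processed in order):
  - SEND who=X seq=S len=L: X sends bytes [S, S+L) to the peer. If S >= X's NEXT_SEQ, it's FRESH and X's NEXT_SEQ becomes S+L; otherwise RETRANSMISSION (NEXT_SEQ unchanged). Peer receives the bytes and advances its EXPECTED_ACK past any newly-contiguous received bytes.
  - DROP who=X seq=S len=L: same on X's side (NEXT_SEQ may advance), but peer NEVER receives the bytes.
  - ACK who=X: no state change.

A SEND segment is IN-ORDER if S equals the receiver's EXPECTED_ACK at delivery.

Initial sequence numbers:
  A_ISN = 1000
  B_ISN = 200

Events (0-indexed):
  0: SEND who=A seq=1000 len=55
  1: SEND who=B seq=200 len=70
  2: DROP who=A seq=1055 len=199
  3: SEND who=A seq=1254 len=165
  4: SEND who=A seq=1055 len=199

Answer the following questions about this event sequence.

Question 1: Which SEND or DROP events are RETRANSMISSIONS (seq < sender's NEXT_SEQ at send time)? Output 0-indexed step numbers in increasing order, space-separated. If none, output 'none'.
Answer: 4

Derivation:
Step 0: SEND seq=1000 -> fresh
Step 1: SEND seq=200 -> fresh
Step 2: DROP seq=1055 -> fresh
Step 3: SEND seq=1254 -> fresh
Step 4: SEND seq=1055 -> retransmit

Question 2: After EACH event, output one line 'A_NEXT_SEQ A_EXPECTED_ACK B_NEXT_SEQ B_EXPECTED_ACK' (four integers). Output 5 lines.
1055 200 200 1055
1055 270 270 1055
1254 270 270 1055
1419 270 270 1055
1419 270 270 1419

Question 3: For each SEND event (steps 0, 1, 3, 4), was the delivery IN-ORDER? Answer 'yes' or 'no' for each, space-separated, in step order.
Step 0: SEND seq=1000 -> in-order
Step 1: SEND seq=200 -> in-order
Step 3: SEND seq=1254 -> out-of-order
Step 4: SEND seq=1055 -> in-order

Answer: yes yes no yes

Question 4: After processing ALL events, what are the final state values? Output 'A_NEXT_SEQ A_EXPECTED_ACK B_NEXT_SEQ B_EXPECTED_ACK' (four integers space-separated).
After event 0: A_seq=1055 A_ack=200 B_seq=200 B_ack=1055
After event 1: A_seq=1055 A_ack=270 B_seq=270 B_ack=1055
After event 2: A_seq=1254 A_ack=270 B_seq=270 B_ack=1055
After event 3: A_seq=1419 A_ack=270 B_seq=270 B_ack=1055
After event 4: A_seq=1419 A_ack=270 B_seq=270 B_ack=1419

Answer: 1419 270 270 1419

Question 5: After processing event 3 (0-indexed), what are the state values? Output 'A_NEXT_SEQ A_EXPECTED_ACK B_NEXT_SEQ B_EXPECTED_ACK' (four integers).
After event 0: A_seq=1055 A_ack=200 B_seq=200 B_ack=1055
After event 1: A_seq=1055 A_ack=270 B_seq=270 B_ack=1055
After event 2: A_seq=1254 A_ack=270 B_seq=270 B_ack=1055
After event 3: A_seq=1419 A_ack=270 B_seq=270 B_ack=1055

1419 270 270 1055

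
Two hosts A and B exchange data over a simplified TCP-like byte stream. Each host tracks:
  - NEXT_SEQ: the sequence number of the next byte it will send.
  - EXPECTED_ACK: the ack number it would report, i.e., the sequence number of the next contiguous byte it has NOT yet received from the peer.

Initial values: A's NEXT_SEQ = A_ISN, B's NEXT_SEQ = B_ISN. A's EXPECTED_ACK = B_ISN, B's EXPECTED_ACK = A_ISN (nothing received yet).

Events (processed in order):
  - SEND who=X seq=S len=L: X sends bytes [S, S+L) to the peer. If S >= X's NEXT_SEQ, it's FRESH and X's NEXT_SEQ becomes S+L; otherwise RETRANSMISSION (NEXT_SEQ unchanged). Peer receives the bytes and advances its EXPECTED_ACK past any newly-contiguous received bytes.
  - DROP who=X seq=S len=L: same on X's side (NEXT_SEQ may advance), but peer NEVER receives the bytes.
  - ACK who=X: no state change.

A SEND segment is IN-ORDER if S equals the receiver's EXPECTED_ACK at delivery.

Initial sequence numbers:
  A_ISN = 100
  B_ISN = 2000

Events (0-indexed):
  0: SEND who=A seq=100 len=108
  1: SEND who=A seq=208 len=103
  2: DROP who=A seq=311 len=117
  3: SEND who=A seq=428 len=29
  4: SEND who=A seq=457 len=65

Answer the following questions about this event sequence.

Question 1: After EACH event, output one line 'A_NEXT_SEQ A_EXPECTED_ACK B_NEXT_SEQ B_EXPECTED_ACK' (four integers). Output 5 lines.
208 2000 2000 208
311 2000 2000 311
428 2000 2000 311
457 2000 2000 311
522 2000 2000 311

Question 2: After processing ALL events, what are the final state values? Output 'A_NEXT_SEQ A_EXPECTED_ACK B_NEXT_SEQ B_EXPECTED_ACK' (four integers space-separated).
Answer: 522 2000 2000 311

Derivation:
After event 0: A_seq=208 A_ack=2000 B_seq=2000 B_ack=208
After event 1: A_seq=311 A_ack=2000 B_seq=2000 B_ack=311
After event 2: A_seq=428 A_ack=2000 B_seq=2000 B_ack=311
After event 3: A_seq=457 A_ack=2000 B_seq=2000 B_ack=311
After event 4: A_seq=522 A_ack=2000 B_seq=2000 B_ack=311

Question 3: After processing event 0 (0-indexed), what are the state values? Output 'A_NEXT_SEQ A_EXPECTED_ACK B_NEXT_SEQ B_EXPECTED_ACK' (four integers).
After event 0: A_seq=208 A_ack=2000 B_seq=2000 B_ack=208

208 2000 2000 208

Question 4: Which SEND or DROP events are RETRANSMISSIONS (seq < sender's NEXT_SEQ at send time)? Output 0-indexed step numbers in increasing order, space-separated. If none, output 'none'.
Answer: none

Derivation:
Step 0: SEND seq=100 -> fresh
Step 1: SEND seq=208 -> fresh
Step 2: DROP seq=311 -> fresh
Step 3: SEND seq=428 -> fresh
Step 4: SEND seq=457 -> fresh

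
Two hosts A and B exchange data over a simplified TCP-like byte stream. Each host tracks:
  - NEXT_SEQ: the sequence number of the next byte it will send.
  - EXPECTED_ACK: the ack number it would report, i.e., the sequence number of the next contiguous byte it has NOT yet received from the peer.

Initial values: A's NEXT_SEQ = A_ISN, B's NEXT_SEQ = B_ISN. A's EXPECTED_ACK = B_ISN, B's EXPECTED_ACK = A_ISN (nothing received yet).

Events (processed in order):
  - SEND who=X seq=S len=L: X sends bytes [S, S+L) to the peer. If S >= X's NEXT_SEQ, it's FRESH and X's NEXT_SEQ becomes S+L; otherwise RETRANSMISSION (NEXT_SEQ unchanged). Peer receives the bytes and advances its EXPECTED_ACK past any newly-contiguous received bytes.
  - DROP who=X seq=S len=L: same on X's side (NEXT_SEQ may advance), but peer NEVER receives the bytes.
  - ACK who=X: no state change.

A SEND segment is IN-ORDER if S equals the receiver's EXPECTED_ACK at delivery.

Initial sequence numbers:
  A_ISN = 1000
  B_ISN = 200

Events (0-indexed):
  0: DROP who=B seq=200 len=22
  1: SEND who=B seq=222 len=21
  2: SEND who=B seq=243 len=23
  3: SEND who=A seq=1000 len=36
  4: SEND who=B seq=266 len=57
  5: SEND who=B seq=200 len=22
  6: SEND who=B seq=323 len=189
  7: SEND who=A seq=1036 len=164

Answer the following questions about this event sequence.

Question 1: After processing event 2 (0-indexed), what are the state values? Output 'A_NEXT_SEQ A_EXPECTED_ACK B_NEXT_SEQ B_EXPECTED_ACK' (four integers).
After event 0: A_seq=1000 A_ack=200 B_seq=222 B_ack=1000
After event 1: A_seq=1000 A_ack=200 B_seq=243 B_ack=1000
After event 2: A_seq=1000 A_ack=200 B_seq=266 B_ack=1000

1000 200 266 1000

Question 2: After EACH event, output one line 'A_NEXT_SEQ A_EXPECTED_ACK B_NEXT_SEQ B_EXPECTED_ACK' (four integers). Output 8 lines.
1000 200 222 1000
1000 200 243 1000
1000 200 266 1000
1036 200 266 1036
1036 200 323 1036
1036 323 323 1036
1036 512 512 1036
1200 512 512 1200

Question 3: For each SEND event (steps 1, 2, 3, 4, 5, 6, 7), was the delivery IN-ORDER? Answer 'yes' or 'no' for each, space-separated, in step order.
Answer: no no yes no yes yes yes

Derivation:
Step 1: SEND seq=222 -> out-of-order
Step 2: SEND seq=243 -> out-of-order
Step 3: SEND seq=1000 -> in-order
Step 4: SEND seq=266 -> out-of-order
Step 5: SEND seq=200 -> in-order
Step 6: SEND seq=323 -> in-order
Step 7: SEND seq=1036 -> in-order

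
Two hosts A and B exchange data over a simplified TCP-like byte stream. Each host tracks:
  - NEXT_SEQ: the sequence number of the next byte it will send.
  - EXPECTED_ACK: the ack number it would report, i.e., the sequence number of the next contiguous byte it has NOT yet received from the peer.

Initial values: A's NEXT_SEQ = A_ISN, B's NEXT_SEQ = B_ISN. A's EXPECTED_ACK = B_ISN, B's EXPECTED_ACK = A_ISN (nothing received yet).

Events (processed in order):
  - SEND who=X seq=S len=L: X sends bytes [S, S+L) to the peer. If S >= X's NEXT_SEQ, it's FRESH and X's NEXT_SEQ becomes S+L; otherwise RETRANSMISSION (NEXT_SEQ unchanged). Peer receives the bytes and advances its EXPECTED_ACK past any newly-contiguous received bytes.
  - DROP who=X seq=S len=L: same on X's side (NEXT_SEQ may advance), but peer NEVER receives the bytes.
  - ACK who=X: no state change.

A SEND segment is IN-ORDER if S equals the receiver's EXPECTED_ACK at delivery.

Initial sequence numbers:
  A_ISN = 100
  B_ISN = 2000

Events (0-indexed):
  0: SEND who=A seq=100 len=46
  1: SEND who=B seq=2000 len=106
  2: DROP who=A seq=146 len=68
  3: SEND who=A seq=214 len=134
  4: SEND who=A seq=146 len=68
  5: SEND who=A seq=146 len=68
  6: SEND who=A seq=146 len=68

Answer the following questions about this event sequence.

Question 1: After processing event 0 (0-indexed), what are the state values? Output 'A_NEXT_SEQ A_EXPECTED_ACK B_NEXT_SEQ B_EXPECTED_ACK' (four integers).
After event 0: A_seq=146 A_ack=2000 B_seq=2000 B_ack=146

146 2000 2000 146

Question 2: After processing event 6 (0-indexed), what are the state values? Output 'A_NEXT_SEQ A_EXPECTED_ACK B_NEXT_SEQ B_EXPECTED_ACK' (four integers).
After event 0: A_seq=146 A_ack=2000 B_seq=2000 B_ack=146
After event 1: A_seq=146 A_ack=2106 B_seq=2106 B_ack=146
After event 2: A_seq=214 A_ack=2106 B_seq=2106 B_ack=146
After event 3: A_seq=348 A_ack=2106 B_seq=2106 B_ack=146
After event 4: A_seq=348 A_ack=2106 B_seq=2106 B_ack=348
After event 5: A_seq=348 A_ack=2106 B_seq=2106 B_ack=348
After event 6: A_seq=348 A_ack=2106 B_seq=2106 B_ack=348

348 2106 2106 348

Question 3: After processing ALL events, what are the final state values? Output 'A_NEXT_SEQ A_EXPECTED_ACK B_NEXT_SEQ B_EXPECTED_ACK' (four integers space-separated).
Answer: 348 2106 2106 348

Derivation:
After event 0: A_seq=146 A_ack=2000 B_seq=2000 B_ack=146
After event 1: A_seq=146 A_ack=2106 B_seq=2106 B_ack=146
After event 2: A_seq=214 A_ack=2106 B_seq=2106 B_ack=146
After event 3: A_seq=348 A_ack=2106 B_seq=2106 B_ack=146
After event 4: A_seq=348 A_ack=2106 B_seq=2106 B_ack=348
After event 5: A_seq=348 A_ack=2106 B_seq=2106 B_ack=348
After event 6: A_seq=348 A_ack=2106 B_seq=2106 B_ack=348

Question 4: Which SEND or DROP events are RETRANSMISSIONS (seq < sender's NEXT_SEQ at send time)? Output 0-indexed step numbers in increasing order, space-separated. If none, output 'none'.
Step 0: SEND seq=100 -> fresh
Step 1: SEND seq=2000 -> fresh
Step 2: DROP seq=146 -> fresh
Step 3: SEND seq=214 -> fresh
Step 4: SEND seq=146 -> retransmit
Step 5: SEND seq=146 -> retransmit
Step 6: SEND seq=146 -> retransmit

Answer: 4 5 6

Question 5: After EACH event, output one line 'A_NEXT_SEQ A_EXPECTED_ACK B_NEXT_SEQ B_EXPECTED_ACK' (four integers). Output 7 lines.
146 2000 2000 146
146 2106 2106 146
214 2106 2106 146
348 2106 2106 146
348 2106 2106 348
348 2106 2106 348
348 2106 2106 348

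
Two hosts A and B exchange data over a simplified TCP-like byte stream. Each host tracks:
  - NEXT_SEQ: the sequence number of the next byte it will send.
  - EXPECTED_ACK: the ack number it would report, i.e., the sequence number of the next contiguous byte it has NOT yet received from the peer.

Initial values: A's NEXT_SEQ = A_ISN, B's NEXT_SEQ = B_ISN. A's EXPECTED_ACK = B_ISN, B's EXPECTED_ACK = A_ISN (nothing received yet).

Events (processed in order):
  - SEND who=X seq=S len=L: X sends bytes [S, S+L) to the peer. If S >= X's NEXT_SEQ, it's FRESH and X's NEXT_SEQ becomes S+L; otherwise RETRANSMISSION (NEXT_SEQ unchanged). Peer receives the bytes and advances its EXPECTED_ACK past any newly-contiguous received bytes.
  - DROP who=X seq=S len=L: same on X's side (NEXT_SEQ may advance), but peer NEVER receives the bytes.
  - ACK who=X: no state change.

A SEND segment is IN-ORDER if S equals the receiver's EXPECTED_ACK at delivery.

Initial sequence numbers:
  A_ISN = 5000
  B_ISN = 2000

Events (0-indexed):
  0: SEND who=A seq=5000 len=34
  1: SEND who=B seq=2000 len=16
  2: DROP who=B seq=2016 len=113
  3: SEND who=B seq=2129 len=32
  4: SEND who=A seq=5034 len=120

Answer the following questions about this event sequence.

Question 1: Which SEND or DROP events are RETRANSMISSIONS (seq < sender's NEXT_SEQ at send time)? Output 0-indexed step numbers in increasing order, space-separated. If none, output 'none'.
Step 0: SEND seq=5000 -> fresh
Step 1: SEND seq=2000 -> fresh
Step 2: DROP seq=2016 -> fresh
Step 3: SEND seq=2129 -> fresh
Step 4: SEND seq=5034 -> fresh

Answer: none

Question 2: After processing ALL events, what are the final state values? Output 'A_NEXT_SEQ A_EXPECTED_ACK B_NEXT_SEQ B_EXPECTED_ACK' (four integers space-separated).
Answer: 5154 2016 2161 5154

Derivation:
After event 0: A_seq=5034 A_ack=2000 B_seq=2000 B_ack=5034
After event 1: A_seq=5034 A_ack=2016 B_seq=2016 B_ack=5034
After event 2: A_seq=5034 A_ack=2016 B_seq=2129 B_ack=5034
After event 3: A_seq=5034 A_ack=2016 B_seq=2161 B_ack=5034
After event 4: A_seq=5154 A_ack=2016 B_seq=2161 B_ack=5154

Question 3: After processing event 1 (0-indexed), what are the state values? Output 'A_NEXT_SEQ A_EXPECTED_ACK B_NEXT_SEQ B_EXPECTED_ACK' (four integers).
After event 0: A_seq=5034 A_ack=2000 B_seq=2000 B_ack=5034
After event 1: A_seq=5034 A_ack=2016 B_seq=2016 B_ack=5034

5034 2016 2016 5034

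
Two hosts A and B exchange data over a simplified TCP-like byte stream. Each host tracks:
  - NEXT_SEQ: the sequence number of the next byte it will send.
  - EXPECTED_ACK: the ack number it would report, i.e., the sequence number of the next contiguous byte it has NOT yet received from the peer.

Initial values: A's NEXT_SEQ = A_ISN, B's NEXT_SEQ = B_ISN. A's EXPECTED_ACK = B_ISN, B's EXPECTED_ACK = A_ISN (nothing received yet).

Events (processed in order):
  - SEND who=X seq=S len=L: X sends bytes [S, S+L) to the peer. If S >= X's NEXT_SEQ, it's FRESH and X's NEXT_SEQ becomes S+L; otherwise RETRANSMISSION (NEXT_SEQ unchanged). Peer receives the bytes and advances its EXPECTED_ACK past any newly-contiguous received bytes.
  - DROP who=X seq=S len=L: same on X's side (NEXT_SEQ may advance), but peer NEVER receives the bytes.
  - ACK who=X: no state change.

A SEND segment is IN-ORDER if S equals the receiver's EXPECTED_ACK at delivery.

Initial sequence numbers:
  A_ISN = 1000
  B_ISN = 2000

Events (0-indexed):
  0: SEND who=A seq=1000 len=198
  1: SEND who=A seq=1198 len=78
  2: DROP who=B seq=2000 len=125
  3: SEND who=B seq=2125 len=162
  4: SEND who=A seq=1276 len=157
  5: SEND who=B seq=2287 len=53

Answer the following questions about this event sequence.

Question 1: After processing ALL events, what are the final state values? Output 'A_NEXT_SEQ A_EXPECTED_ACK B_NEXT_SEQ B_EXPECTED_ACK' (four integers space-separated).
Answer: 1433 2000 2340 1433

Derivation:
After event 0: A_seq=1198 A_ack=2000 B_seq=2000 B_ack=1198
After event 1: A_seq=1276 A_ack=2000 B_seq=2000 B_ack=1276
After event 2: A_seq=1276 A_ack=2000 B_seq=2125 B_ack=1276
After event 3: A_seq=1276 A_ack=2000 B_seq=2287 B_ack=1276
After event 4: A_seq=1433 A_ack=2000 B_seq=2287 B_ack=1433
After event 5: A_seq=1433 A_ack=2000 B_seq=2340 B_ack=1433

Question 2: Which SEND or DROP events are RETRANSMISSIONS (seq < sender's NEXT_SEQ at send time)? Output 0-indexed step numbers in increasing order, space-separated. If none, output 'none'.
Step 0: SEND seq=1000 -> fresh
Step 1: SEND seq=1198 -> fresh
Step 2: DROP seq=2000 -> fresh
Step 3: SEND seq=2125 -> fresh
Step 4: SEND seq=1276 -> fresh
Step 5: SEND seq=2287 -> fresh

Answer: none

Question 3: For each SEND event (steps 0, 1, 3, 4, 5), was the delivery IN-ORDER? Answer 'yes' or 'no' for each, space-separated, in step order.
Step 0: SEND seq=1000 -> in-order
Step 1: SEND seq=1198 -> in-order
Step 3: SEND seq=2125 -> out-of-order
Step 4: SEND seq=1276 -> in-order
Step 5: SEND seq=2287 -> out-of-order

Answer: yes yes no yes no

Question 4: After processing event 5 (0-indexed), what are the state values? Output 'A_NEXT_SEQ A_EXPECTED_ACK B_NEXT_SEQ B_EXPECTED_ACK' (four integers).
After event 0: A_seq=1198 A_ack=2000 B_seq=2000 B_ack=1198
After event 1: A_seq=1276 A_ack=2000 B_seq=2000 B_ack=1276
After event 2: A_seq=1276 A_ack=2000 B_seq=2125 B_ack=1276
After event 3: A_seq=1276 A_ack=2000 B_seq=2287 B_ack=1276
After event 4: A_seq=1433 A_ack=2000 B_seq=2287 B_ack=1433
After event 5: A_seq=1433 A_ack=2000 B_seq=2340 B_ack=1433

1433 2000 2340 1433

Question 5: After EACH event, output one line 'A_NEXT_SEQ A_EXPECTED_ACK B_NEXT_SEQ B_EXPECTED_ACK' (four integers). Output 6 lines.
1198 2000 2000 1198
1276 2000 2000 1276
1276 2000 2125 1276
1276 2000 2287 1276
1433 2000 2287 1433
1433 2000 2340 1433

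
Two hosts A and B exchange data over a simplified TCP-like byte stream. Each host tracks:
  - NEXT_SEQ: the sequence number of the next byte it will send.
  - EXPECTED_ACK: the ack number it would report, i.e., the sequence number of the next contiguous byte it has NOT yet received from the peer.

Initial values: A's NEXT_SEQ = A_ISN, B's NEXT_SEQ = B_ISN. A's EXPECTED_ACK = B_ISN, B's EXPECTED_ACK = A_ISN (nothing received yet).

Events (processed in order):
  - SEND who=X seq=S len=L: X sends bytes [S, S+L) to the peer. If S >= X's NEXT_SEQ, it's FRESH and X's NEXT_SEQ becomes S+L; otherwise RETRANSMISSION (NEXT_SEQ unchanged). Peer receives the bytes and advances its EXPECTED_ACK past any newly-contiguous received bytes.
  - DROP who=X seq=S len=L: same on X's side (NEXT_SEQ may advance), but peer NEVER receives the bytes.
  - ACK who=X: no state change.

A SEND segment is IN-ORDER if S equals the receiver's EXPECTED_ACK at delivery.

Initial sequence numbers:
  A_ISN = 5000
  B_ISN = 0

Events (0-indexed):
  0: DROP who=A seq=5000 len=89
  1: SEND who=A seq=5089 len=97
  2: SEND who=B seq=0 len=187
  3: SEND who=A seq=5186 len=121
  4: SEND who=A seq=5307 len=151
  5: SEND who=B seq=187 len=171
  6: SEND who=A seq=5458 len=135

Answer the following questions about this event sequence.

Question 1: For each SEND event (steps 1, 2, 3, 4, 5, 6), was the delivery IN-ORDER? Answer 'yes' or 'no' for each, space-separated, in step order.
Answer: no yes no no yes no

Derivation:
Step 1: SEND seq=5089 -> out-of-order
Step 2: SEND seq=0 -> in-order
Step 3: SEND seq=5186 -> out-of-order
Step 4: SEND seq=5307 -> out-of-order
Step 5: SEND seq=187 -> in-order
Step 6: SEND seq=5458 -> out-of-order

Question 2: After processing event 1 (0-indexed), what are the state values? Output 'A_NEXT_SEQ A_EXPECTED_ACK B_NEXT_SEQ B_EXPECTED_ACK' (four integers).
After event 0: A_seq=5089 A_ack=0 B_seq=0 B_ack=5000
After event 1: A_seq=5186 A_ack=0 B_seq=0 B_ack=5000

5186 0 0 5000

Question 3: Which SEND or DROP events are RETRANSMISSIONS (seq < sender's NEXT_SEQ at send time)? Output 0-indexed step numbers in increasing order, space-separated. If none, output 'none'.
Step 0: DROP seq=5000 -> fresh
Step 1: SEND seq=5089 -> fresh
Step 2: SEND seq=0 -> fresh
Step 3: SEND seq=5186 -> fresh
Step 4: SEND seq=5307 -> fresh
Step 5: SEND seq=187 -> fresh
Step 6: SEND seq=5458 -> fresh

Answer: none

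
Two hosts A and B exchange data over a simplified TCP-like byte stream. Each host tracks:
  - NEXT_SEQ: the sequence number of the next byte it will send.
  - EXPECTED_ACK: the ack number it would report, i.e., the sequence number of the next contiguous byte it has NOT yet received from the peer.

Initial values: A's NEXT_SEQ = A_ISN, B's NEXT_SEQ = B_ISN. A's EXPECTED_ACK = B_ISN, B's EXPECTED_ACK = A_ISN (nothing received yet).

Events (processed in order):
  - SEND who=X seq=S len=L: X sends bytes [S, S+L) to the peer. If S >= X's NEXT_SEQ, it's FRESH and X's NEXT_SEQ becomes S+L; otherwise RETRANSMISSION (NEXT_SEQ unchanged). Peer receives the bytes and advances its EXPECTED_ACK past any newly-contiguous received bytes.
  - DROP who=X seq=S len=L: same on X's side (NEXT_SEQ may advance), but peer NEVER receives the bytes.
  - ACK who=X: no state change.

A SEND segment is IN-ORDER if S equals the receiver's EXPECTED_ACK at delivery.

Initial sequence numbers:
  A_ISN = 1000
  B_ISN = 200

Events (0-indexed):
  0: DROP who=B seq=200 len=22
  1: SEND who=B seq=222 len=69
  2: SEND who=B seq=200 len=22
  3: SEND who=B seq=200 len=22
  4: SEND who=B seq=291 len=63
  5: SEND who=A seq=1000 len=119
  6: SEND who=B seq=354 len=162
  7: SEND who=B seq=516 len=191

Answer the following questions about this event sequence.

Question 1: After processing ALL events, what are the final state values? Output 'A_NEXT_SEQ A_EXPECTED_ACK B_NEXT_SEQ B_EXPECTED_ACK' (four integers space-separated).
Answer: 1119 707 707 1119

Derivation:
After event 0: A_seq=1000 A_ack=200 B_seq=222 B_ack=1000
After event 1: A_seq=1000 A_ack=200 B_seq=291 B_ack=1000
After event 2: A_seq=1000 A_ack=291 B_seq=291 B_ack=1000
After event 3: A_seq=1000 A_ack=291 B_seq=291 B_ack=1000
After event 4: A_seq=1000 A_ack=354 B_seq=354 B_ack=1000
After event 5: A_seq=1119 A_ack=354 B_seq=354 B_ack=1119
After event 6: A_seq=1119 A_ack=516 B_seq=516 B_ack=1119
After event 7: A_seq=1119 A_ack=707 B_seq=707 B_ack=1119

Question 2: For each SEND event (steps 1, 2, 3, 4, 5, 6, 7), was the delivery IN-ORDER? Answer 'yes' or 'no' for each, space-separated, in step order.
Answer: no yes no yes yes yes yes

Derivation:
Step 1: SEND seq=222 -> out-of-order
Step 2: SEND seq=200 -> in-order
Step 3: SEND seq=200 -> out-of-order
Step 4: SEND seq=291 -> in-order
Step 5: SEND seq=1000 -> in-order
Step 6: SEND seq=354 -> in-order
Step 7: SEND seq=516 -> in-order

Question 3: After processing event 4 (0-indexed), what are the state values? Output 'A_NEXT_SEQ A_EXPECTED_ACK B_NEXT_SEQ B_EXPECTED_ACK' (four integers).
After event 0: A_seq=1000 A_ack=200 B_seq=222 B_ack=1000
After event 1: A_seq=1000 A_ack=200 B_seq=291 B_ack=1000
After event 2: A_seq=1000 A_ack=291 B_seq=291 B_ack=1000
After event 3: A_seq=1000 A_ack=291 B_seq=291 B_ack=1000
After event 4: A_seq=1000 A_ack=354 B_seq=354 B_ack=1000

1000 354 354 1000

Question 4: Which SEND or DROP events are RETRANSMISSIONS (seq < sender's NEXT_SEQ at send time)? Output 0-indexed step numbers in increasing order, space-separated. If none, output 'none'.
Step 0: DROP seq=200 -> fresh
Step 1: SEND seq=222 -> fresh
Step 2: SEND seq=200 -> retransmit
Step 3: SEND seq=200 -> retransmit
Step 4: SEND seq=291 -> fresh
Step 5: SEND seq=1000 -> fresh
Step 6: SEND seq=354 -> fresh
Step 7: SEND seq=516 -> fresh

Answer: 2 3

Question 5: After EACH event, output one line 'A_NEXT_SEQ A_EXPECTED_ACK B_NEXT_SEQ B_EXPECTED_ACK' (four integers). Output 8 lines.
1000 200 222 1000
1000 200 291 1000
1000 291 291 1000
1000 291 291 1000
1000 354 354 1000
1119 354 354 1119
1119 516 516 1119
1119 707 707 1119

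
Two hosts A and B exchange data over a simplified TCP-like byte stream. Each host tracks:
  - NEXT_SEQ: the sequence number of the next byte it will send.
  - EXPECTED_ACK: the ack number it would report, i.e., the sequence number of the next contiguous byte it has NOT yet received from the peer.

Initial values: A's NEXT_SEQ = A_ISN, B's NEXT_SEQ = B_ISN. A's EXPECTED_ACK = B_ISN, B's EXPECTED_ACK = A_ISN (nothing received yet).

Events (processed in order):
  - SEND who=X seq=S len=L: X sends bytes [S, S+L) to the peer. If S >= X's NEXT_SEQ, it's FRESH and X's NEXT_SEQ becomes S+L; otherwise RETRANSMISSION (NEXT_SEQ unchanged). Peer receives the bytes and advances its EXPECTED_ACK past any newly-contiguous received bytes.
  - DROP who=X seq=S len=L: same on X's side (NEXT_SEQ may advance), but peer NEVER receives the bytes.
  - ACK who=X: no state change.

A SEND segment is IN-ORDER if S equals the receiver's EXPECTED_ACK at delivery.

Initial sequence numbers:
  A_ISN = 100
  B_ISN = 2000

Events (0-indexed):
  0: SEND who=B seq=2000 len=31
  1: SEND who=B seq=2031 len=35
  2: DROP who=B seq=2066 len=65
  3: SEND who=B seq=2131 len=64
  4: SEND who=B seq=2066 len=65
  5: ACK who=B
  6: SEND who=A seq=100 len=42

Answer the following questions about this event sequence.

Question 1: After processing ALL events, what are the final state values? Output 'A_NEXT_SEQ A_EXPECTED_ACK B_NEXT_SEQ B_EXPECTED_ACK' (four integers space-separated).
Answer: 142 2195 2195 142

Derivation:
After event 0: A_seq=100 A_ack=2031 B_seq=2031 B_ack=100
After event 1: A_seq=100 A_ack=2066 B_seq=2066 B_ack=100
After event 2: A_seq=100 A_ack=2066 B_seq=2131 B_ack=100
After event 3: A_seq=100 A_ack=2066 B_seq=2195 B_ack=100
After event 4: A_seq=100 A_ack=2195 B_seq=2195 B_ack=100
After event 5: A_seq=100 A_ack=2195 B_seq=2195 B_ack=100
After event 6: A_seq=142 A_ack=2195 B_seq=2195 B_ack=142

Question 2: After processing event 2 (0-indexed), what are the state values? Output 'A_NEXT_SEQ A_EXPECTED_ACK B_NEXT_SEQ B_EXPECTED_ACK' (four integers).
After event 0: A_seq=100 A_ack=2031 B_seq=2031 B_ack=100
After event 1: A_seq=100 A_ack=2066 B_seq=2066 B_ack=100
After event 2: A_seq=100 A_ack=2066 B_seq=2131 B_ack=100

100 2066 2131 100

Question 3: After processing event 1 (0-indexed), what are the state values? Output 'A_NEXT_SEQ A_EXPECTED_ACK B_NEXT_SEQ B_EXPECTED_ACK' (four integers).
After event 0: A_seq=100 A_ack=2031 B_seq=2031 B_ack=100
After event 1: A_seq=100 A_ack=2066 B_seq=2066 B_ack=100

100 2066 2066 100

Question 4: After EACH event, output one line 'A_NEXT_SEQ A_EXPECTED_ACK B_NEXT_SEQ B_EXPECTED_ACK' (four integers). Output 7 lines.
100 2031 2031 100
100 2066 2066 100
100 2066 2131 100
100 2066 2195 100
100 2195 2195 100
100 2195 2195 100
142 2195 2195 142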